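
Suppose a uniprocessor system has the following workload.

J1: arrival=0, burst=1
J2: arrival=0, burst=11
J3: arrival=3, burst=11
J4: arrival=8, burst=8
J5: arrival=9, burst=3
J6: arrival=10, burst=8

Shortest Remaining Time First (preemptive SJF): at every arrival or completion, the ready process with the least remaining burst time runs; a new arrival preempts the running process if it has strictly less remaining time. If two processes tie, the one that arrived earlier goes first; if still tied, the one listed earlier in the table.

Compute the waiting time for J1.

Schedule: | J1 0-1 | J2 1-12 | J5 12-15 | J4 15-23 | J6 23-31 | J3 31-42 |
Completion: J1=1  J2=12  J3=42  J4=23  J5=15  J6=31
Waiting(J1) = turnaround − burst = 1 − 1 = 0

0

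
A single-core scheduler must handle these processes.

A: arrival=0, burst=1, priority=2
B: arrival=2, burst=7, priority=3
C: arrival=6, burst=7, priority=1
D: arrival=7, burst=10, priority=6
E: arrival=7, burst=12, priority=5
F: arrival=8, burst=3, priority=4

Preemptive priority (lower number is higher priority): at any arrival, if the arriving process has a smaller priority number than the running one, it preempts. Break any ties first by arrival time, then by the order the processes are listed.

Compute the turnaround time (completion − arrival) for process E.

Timeline: | A 0-1 | idle 1-2 | B 2-6 | C 6-13 | B 13-16 | F 16-19 | E 19-31 | D 31-41 |
Completion: A=1  B=16  C=13  D=41  E=31  F=19
Turnaround(E) = completion − arrival = 31 − 7 = 24

24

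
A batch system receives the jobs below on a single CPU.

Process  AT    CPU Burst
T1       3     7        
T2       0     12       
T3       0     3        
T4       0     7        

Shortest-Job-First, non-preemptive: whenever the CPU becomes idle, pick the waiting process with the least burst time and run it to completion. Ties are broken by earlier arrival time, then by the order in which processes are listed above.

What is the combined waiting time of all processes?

27

Gantt: | T3 0-3 | T4 3-10 | T1 10-17 | T2 17-29 |
Completion: T1=17  T2=29  T3=3  T4=10
Turnaround (C−A): T1=14  T2=29  T3=3  T4=10
Waiting = turnaround − burst: T1=7, T2=17, T3=0, T4=3
Total waiting = 7 + 17 + 0 + 3 = 27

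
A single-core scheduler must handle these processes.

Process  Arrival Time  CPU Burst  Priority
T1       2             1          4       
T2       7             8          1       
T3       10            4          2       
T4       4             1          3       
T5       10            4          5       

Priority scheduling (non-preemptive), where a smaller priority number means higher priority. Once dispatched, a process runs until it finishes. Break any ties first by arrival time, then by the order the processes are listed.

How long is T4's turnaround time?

Schedule: | idle 0-2 | T1 2-3 | idle 3-4 | T4 4-5 | idle 5-7 | T2 7-15 | T3 15-19 | T5 19-23 |
Completion: T1=3  T2=15  T3=19  T4=5  T5=23
Turnaround (C−A): T1=1  T2=8  T3=9  T4=1  T5=13
Turnaround(T4) = completion − arrival = 5 − 4 = 1

1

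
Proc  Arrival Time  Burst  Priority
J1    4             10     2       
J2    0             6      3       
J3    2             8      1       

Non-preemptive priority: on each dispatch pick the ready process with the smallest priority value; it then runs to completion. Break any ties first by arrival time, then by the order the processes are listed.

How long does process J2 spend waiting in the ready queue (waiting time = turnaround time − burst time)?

0

Timeline: | J2 0-6 | J3 6-14 | J1 14-24 |
Completion: J1=24  J2=6  J3=14
Turnaround (C−A): J1=20  J2=6  J3=12
Waiting(J2) = turnaround − burst = 6 − 6 = 0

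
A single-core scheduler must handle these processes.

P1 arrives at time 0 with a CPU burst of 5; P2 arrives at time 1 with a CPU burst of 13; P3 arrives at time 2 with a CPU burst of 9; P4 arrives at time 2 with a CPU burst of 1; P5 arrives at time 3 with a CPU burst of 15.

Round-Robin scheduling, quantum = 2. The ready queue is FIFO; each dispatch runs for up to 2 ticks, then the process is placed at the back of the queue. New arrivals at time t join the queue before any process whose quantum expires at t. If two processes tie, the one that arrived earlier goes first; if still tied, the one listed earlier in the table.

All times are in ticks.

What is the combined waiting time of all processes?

Schedule: | P1 0-2 | P2 2-4 | P3 4-6 | P4 6-7 | P1 7-9 | P5 9-11 | P2 11-13 | P3 13-15 | P1 15-16 | P5 16-18 | P2 18-20 | P3 20-22 | P5 22-24 | P2 24-26 | P3 26-28 | P5 28-30 | P2 30-32 | P3 32-33 | P5 33-35 | P2 35-37 | P5 37-39 | P2 39-40 | P5 40-43 |
Completion: P1=16  P2=40  P3=33  P4=7  P5=43
Turnaround (C−A): P1=16  P2=39  P3=31  P4=5  P5=40
Waiting = turnaround − burst: P1=11, P2=26, P3=22, P4=4, P5=25
Total waiting = 11 + 26 + 22 + 4 + 25 = 88

88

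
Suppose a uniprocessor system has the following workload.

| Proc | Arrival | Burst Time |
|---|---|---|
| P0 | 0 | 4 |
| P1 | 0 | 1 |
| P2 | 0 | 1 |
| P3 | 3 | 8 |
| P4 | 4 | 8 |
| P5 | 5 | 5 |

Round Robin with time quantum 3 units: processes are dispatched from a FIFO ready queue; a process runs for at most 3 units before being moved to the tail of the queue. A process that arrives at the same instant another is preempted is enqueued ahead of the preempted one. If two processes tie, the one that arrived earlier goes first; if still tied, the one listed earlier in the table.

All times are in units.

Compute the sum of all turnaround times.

81

Timeline: | P0 0-3 | P1 3-4 | P2 4-5 | P3 5-8 | P0 8-9 | P4 9-12 | P5 12-15 | P3 15-18 | P4 18-21 | P5 21-23 | P3 23-25 | P4 25-27 |
Completion: P0=9  P1=4  P2=5  P3=25  P4=27  P5=23
Turnaround (C−A): P0=9  P1=4  P2=5  P3=22  P4=23  P5=18
Turnaround = completion − arrival: P0=9, P1=4, P2=5, P3=22, P4=23, P5=18
Total turnaround = 9 + 4 + 5 + 22 + 23 + 18 = 81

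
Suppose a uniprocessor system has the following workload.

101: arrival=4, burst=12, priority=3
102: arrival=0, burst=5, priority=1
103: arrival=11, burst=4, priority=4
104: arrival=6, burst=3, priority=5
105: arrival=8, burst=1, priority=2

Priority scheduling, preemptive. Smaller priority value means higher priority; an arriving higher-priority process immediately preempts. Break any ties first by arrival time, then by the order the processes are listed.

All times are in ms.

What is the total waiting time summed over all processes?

25

Timeline: | 102 0-5 | 101 5-8 | 105 8-9 | 101 9-18 | 103 18-22 | 104 22-25 |
Completion: 101=18  102=5  103=22  104=25  105=9
Waiting = turnaround − burst: 101=2, 102=0, 103=7, 104=16, 105=0
Total waiting = 2 + 0 + 7 + 16 + 0 = 25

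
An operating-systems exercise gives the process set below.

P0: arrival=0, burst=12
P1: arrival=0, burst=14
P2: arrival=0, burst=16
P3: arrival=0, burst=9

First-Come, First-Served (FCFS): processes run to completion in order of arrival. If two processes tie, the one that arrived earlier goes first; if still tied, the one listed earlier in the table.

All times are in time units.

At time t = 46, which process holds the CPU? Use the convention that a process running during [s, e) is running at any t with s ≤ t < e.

P3

Timeline: | P0 0-12 | P1 12-26 | P2 26-42 | P3 42-51 |
Completion: P0=12  P1=26  P2=42  P3=51
Turnaround (C−A): P0=12  P1=26  P2=42  P3=51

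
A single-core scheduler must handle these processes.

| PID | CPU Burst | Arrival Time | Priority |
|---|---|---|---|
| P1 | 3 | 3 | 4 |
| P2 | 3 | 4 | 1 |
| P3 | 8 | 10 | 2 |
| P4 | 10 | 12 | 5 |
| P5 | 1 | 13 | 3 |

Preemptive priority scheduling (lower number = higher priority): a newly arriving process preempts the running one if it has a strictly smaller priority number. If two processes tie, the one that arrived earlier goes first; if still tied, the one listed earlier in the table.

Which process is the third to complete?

Schedule: | idle 0-3 | P1 3-4 | P2 4-7 | P1 7-9 | idle 9-10 | P3 10-18 | P5 18-19 | P4 19-29 |
Completion: P1=9  P2=7  P3=18  P4=29  P5=19
Turnaround (C−A): P1=6  P2=3  P3=8  P4=17  P5=6
Finish order: P2 → P1 → P3 → P5 → P4

P3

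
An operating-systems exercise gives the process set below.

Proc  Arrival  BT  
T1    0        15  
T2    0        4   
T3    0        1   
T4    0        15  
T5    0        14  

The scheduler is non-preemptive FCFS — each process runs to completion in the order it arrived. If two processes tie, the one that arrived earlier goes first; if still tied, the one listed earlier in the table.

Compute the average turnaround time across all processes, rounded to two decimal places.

27.60

Schedule: | T1 0-15 | T2 15-19 | T3 19-20 | T4 20-35 | T5 35-49 |
Completion: T1=15  T2=19  T3=20  T4=35  T5=49
Turnaround (C−A): T1=15  T2=19  T3=20  T4=35  T5=49
Turnaround times: T1=15, T2=19, T3=20, T4=35, T5=49
Average turnaround = (15+19+20+35+49) / 5 = 138/5 = 27.60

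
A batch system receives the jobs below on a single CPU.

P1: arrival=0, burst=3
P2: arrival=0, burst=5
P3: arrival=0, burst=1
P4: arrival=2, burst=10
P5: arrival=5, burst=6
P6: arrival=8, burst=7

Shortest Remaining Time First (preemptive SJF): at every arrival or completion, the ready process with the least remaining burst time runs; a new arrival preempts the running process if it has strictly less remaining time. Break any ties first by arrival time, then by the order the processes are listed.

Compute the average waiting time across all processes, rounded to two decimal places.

6.00

Timeline: | P3 0-1 | P1 1-4 | P2 4-9 | P5 9-15 | P6 15-22 | P4 22-32 |
Completion: P1=4  P2=9  P3=1  P4=32  P5=15  P6=22
Waiting times: P1=1, P2=4, P3=0, P4=20, P5=4, P6=7
Average waiting = (1+4+0+20+4+7) / 6 = 36/6 = 6.00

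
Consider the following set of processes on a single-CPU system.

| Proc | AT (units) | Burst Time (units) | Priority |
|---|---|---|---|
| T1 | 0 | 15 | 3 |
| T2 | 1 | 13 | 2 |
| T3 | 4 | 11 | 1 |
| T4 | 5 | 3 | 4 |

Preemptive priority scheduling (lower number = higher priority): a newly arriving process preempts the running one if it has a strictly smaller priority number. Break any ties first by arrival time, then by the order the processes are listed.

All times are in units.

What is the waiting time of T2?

11

Schedule: | T1 0-1 | T2 1-4 | T3 4-15 | T2 15-25 | T1 25-39 | T4 39-42 |
Completion: T1=39  T2=25  T3=15  T4=42
Turnaround (C−A): T1=39  T2=24  T3=11  T4=37
Waiting(T2) = turnaround − burst = 24 − 13 = 11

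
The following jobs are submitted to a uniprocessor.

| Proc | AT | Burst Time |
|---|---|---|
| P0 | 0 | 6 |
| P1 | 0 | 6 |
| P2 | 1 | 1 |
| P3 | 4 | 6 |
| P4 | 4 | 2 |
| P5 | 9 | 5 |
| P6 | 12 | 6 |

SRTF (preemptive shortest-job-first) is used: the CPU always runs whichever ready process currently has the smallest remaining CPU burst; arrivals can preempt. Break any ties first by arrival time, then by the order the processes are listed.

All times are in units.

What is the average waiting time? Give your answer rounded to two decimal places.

Gantt: | P0 0-1 | P2 1-2 | P0 2-4 | P4 4-6 | P0 6-9 | P5 9-14 | P1 14-20 | P3 20-26 | P6 26-32 |
Completion: P0=9  P1=20  P2=2  P3=26  P4=6  P5=14  P6=32
Turnaround (C−A): P0=9  P1=20  P2=1  P3=22  P4=2  P5=5  P6=20
Waiting times: P0=3, P1=14, P2=0, P3=16, P4=0, P5=0, P6=14
Average waiting = (3+14+0+16+0+0+14) / 7 = 47/7 = 6.71

6.71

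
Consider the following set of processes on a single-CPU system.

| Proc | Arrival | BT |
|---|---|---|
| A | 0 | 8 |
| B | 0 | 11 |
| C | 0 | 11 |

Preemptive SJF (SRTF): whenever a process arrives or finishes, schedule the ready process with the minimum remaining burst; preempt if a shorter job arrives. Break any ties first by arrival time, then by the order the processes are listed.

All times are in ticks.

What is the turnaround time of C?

Gantt: | A 0-8 | B 8-19 | C 19-30 |
Completion: A=8  B=19  C=30
Turnaround (C−A): A=8  B=19  C=30
Turnaround(C) = completion − arrival = 30 − 0 = 30

30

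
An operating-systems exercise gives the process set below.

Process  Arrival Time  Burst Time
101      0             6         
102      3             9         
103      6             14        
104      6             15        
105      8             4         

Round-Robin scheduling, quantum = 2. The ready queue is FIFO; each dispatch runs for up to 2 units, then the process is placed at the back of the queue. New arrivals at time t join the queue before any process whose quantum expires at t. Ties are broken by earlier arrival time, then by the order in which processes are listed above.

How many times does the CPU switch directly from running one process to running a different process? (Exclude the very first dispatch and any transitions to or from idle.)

22

Schedule: | 101 0-4 | 102 4-6 | 101 6-8 | 103 8-10 | 104 10-12 | 102 12-14 | 105 14-16 | 103 16-18 | 104 18-20 | 102 20-22 | 105 22-24 | 103 24-26 | 104 26-28 | 102 28-30 | 103 30-32 | 104 32-34 | 102 34-35 | 103 35-37 | 104 37-39 | 103 39-41 | 104 41-43 | 103 43-45 | 104 45-48 |
Completion: 101=8  102=35  103=45  104=48  105=24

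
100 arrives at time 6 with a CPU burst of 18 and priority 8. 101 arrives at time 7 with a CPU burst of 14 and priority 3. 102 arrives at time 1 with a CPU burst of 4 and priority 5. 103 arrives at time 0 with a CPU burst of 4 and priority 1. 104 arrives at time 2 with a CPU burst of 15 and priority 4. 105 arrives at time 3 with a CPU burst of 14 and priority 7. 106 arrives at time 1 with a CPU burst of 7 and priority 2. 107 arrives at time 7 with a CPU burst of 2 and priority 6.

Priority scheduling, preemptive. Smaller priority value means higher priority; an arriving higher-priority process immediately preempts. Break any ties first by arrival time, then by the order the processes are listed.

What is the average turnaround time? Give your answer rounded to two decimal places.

35.13

Schedule: | 103 0-4 | 106 4-11 | 101 11-25 | 104 25-40 | 102 40-44 | 107 44-46 | 105 46-60 | 100 60-78 |
Completion: 100=78  101=25  102=44  103=4  104=40  105=60  106=11  107=46
Turnaround (C−A): 100=72  101=18  102=43  103=4  104=38  105=57  106=10  107=39
Turnaround times: 100=72, 101=18, 102=43, 103=4, 104=38, 105=57, 106=10, 107=39
Average turnaround = (72+18+43+4+38+57+10+39) / 8 = 281/8 = 35.13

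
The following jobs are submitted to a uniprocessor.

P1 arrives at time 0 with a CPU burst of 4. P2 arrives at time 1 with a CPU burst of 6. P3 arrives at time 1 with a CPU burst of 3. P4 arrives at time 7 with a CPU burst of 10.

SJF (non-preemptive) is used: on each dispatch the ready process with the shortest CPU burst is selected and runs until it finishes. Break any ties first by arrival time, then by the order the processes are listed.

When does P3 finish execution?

7

Gantt: | P1 0-4 | P3 4-7 | P2 7-13 | P4 13-23 |
Completion: P1=4  P2=13  P3=7  P4=23
Turnaround (C−A): P1=4  P2=12  P3=6  P4=16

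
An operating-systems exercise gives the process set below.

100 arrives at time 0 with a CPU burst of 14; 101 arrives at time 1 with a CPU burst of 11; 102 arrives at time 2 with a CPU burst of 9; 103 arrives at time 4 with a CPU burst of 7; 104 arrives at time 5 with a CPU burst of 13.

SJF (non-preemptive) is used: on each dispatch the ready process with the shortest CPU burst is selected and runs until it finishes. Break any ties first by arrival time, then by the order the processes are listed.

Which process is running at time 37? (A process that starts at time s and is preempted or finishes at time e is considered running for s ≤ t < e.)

Schedule: | 100 0-14 | 103 14-21 | 102 21-30 | 101 30-41 | 104 41-54 |
Completion: 100=14  101=41  102=30  103=21  104=54
Turnaround (C−A): 100=14  101=40  102=28  103=17  104=49

101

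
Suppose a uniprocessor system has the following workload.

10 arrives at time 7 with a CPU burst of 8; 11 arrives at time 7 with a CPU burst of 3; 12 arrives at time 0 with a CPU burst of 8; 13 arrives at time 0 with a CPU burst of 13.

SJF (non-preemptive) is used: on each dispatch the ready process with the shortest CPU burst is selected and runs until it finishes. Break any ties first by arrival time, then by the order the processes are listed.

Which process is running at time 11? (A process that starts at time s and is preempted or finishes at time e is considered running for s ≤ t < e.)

10

Schedule: | 12 0-8 | 11 8-11 | 10 11-19 | 13 19-32 |
Completion: 10=19  11=11  12=8  13=32
Turnaround (C−A): 10=12  11=4  12=8  13=32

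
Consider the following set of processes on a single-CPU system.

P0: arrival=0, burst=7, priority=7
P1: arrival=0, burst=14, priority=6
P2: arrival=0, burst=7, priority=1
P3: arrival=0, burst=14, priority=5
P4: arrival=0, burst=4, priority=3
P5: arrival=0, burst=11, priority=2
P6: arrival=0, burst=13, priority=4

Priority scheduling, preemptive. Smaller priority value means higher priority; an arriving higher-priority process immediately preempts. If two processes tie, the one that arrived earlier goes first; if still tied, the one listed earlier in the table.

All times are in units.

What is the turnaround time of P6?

35

Timeline: | P2 0-7 | P5 7-18 | P4 18-22 | P6 22-35 | P3 35-49 | P1 49-63 | P0 63-70 |
Completion: P0=70  P1=63  P2=7  P3=49  P4=22  P5=18  P6=35
Turnaround (C−A): P0=70  P1=63  P2=7  P3=49  P4=22  P5=18  P6=35
Turnaround(P6) = completion − arrival = 35 − 0 = 35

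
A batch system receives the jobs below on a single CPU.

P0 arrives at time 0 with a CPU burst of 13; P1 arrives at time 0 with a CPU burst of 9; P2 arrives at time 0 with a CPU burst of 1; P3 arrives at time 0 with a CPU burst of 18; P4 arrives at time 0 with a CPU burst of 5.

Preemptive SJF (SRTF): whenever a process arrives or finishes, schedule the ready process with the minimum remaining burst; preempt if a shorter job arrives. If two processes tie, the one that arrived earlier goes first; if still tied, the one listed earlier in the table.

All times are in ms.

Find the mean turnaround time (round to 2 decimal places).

Gantt: | P2 0-1 | P4 1-6 | P1 6-15 | P0 15-28 | P3 28-46 |
Completion: P0=28  P1=15  P2=1  P3=46  P4=6
Turnaround (C−A): P0=28  P1=15  P2=1  P3=46  P4=6
Turnaround times: P0=28, P1=15, P2=1, P3=46, P4=6
Average turnaround = (28+15+1+46+6) / 5 = 96/5 = 19.20

19.20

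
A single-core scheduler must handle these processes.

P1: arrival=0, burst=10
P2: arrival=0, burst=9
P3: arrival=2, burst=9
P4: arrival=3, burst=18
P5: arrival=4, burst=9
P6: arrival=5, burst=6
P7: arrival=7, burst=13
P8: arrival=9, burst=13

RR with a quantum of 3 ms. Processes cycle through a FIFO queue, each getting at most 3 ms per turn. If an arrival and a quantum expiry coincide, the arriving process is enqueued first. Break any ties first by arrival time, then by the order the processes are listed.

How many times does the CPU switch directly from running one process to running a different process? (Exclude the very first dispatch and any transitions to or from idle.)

30

Gantt: | P1 0-3 | P2 3-6 | P3 6-9 | P4 9-12 | P1 12-15 | P5 15-18 | P6 18-21 | P2 21-24 | P7 24-27 | P8 27-30 | P3 30-33 | P4 33-36 | P1 36-39 | P5 39-42 | P6 42-45 | P2 45-48 | P7 48-51 | P8 51-54 | P3 54-57 | P4 57-60 | P1 60-61 | P5 61-64 | P7 64-67 | P8 67-70 | P4 70-73 | P7 73-76 | P8 76-79 | P4 79-82 | P7 82-83 | P8 83-84 | P4 84-87 |
Completion: P1=61  P2=48  P3=57  P4=87  P5=64  P6=45  P7=83  P8=84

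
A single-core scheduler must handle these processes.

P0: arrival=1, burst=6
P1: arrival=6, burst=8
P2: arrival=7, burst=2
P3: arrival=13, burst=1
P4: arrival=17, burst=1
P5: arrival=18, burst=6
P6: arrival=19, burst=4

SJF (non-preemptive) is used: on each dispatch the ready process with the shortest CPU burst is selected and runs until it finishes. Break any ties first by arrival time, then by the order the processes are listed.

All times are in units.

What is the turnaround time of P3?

5

Timeline: | idle 0-1 | P0 1-7 | P2 7-9 | P1 9-17 | P3 17-18 | P4 18-19 | P6 19-23 | P5 23-29 |
Completion: P0=7  P1=17  P2=9  P3=18  P4=19  P5=29  P6=23
Turnaround (C−A): P0=6  P1=11  P2=2  P3=5  P4=2  P5=11  P6=4
Turnaround(P3) = completion − arrival = 18 − 13 = 5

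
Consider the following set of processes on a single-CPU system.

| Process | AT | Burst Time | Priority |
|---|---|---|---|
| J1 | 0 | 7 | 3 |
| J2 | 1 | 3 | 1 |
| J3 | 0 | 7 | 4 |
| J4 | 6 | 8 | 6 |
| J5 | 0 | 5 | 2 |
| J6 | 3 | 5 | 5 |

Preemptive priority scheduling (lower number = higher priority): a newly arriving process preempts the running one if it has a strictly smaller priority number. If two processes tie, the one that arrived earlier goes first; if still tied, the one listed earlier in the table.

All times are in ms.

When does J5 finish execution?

Schedule: | J5 0-1 | J2 1-4 | J5 4-8 | J1 8-15 | J3 15-22 | J6 22-27 | J4 27-35 |
Completion: J1=15  J2=4  J3=22  J4=35  J5=8  J6=27
Turnaround (C−A): J1=15  J2=3  J3=22  J4=29  J5=8  J6=24

8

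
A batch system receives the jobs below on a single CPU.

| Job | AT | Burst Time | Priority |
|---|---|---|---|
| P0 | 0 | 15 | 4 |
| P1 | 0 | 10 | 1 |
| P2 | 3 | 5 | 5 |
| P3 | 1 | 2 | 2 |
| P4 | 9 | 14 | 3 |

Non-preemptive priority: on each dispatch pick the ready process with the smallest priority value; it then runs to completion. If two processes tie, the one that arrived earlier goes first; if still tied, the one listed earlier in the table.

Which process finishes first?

Timeline: | P1 0-10 | P3 10-12 | P4 12-26 | P0 26-41 | P2 41-46 |
Completion: P0=41  P1=10  P2=46  P3=12  P4=26
Finish order: P1 → P3 → P4 → P0 → P2

P1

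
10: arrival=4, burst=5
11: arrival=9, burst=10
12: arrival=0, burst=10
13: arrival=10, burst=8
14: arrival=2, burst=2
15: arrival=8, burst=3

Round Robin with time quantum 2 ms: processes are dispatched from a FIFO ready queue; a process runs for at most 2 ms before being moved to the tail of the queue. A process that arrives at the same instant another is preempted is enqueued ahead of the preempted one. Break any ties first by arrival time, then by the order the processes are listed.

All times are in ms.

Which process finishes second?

Timeline: | 12 0-2 | 14 2-4 | 12 4-6 | 10 6-8 | 12 8-10 | 15 10-12 | 10 12-14 | 11 14-16 | 13 16-18 | 12 18-20 | 15 20-21 | 10 21-22 | 11 22-24 | 13 24-26 | 12 26-28 | 11 28-30 | 13 30-32 | 11 32-34 | 13 34-36 | 11 36-38 |
Completion: 10=22  11=38  12=28  13=36  14=4  15=21
Finish order: 14 → 15 → 10 → 12 → 13 → 11

15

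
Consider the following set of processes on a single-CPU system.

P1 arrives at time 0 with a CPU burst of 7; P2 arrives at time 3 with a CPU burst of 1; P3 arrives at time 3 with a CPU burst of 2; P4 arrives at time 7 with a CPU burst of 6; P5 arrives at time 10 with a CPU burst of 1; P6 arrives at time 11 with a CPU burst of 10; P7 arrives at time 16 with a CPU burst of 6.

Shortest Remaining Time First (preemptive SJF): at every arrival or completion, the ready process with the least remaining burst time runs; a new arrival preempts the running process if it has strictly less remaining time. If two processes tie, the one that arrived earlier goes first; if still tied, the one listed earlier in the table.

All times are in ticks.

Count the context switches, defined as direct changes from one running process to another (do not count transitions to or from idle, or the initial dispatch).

Schedule: | P1 0-3 | P2 3-4 | P3 4-6 | P1 6-10 | P5 10-11 | P4 11-17 | P7 17-23 | P6 23-33 |
Completion: P1=10  P2=4  P3=6  P4=17  P5=11  P6=33  P7=23

7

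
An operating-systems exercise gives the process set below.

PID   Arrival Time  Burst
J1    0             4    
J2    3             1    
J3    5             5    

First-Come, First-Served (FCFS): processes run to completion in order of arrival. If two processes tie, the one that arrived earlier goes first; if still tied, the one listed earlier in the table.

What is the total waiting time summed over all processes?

Timeline: | J1 0-4 | J2 4-5 | J3 5-10 |
Completion: J1=4  J2=5  J3=10
Turnaround (C−A): J1=4  J2=2  J3=5
Waiting = turnaround − burst: J1=0, J2=1, J3=0
Total waiting = 0 + 1 + 0 = 1

1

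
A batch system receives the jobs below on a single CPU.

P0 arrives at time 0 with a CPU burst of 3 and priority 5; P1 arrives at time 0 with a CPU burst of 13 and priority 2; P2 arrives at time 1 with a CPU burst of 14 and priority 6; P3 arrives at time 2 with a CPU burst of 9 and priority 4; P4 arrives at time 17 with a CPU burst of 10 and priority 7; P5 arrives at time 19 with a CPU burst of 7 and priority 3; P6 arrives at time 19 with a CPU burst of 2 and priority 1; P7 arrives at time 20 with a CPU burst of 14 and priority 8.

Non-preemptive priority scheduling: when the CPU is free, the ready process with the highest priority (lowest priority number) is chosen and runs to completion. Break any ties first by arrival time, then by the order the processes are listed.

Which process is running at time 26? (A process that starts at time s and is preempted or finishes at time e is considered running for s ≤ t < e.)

Gantt: | P1 0-13 | P3 13-22 | P6 22-24 | P5 24-31 | P0 31-34 | P2 34-48 | P4 48-58 | P7 58-72 |
Completion: P0=34  P1=13  P2=48  P3=22  P4=58  P5=31  P6=24  P7=72
Turnaround (C−A): P0=34  P1=13  P2=47  P3=20  P4=41  P5=12  P6=5  P7=52

P5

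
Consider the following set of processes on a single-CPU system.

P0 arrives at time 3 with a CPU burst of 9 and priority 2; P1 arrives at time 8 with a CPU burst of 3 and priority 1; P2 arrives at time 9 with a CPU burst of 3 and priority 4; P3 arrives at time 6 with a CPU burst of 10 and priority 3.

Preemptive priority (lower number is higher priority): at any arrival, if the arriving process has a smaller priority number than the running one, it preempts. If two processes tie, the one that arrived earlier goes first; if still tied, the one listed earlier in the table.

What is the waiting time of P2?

16

Schedule: | idle 0-3 | P0 3-8 | P1 8-11 | P0 11-15 | P3 15-25 | P2 25-28 |
Completion: P0=15  P1=11  P2=28  P3=25
Turnaround (C−A): P0=12  P1=3  P2=19  P3=19
Waiting(P2) = turnaround − burst = 19 − 3 = 16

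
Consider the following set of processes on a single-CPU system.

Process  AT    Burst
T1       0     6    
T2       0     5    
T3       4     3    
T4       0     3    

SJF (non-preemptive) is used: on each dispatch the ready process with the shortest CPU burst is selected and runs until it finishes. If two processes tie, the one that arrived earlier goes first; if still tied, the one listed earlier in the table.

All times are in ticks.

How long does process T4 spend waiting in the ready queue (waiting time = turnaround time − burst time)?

Schedule: | T4 0-3 | T2 3-8 | T3 8-11 | T1 11-17 |
Completion: T1=17  T2=8  T3=11  T4=3
Turnaround (C−A): T1=17  T2=8  T3=7  T4=3
Waiting(T4) = turnaround − burst = 3 − 3 = 0

0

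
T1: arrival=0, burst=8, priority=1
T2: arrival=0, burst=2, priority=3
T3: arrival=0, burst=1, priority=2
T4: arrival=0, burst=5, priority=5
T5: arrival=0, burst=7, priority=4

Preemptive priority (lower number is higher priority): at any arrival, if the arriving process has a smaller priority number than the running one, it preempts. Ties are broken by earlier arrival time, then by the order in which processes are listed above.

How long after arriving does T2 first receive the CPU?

9

Schedule: | T1 0-8 | T3 8-9 | T2 9-11 | T5 11-18 | T4 18-23 |
Completion: T1=8  T2=11  T3=9  T4=23  T5=18
Response(T2) = first start − arrival = 9 − 0 = 9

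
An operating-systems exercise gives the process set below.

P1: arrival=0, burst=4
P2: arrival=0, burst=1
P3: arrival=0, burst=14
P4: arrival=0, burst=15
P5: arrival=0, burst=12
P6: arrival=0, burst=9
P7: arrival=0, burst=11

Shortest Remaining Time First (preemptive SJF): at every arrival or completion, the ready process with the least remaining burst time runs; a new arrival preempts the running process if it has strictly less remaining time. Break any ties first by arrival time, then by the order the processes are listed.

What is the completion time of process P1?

5

Gantt: | P2 0-1 | P1 1-5 | P6 5-14 | P7 14-25 | P5 25-37 | P3 37-51 | P4 51-66 |
Completion: P1=5  P2=1  P3=51  P4=66  P5=37  P6=14  P7=25
Turnaround (C−A): P1=5  P2=1  P3=51  P4=66  P5=37  P6=14  P7=25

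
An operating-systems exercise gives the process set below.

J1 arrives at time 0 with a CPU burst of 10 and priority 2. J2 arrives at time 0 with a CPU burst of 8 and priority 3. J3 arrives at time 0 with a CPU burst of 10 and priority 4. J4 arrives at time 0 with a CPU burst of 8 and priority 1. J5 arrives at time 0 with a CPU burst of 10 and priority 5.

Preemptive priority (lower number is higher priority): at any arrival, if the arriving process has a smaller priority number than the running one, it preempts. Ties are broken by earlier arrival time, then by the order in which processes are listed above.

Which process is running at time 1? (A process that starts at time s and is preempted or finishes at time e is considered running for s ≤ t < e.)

Schedule: | J4 0-8 | J1 8-18 | J2 18-26 | J3 26-36 | J5 36-46 |
Completion: J1=18  J2=26  J3=36  J4=8  J5=46
Turnaround (C−A): J1=18  J2=26  J3=36  J4=8  J5=46

J4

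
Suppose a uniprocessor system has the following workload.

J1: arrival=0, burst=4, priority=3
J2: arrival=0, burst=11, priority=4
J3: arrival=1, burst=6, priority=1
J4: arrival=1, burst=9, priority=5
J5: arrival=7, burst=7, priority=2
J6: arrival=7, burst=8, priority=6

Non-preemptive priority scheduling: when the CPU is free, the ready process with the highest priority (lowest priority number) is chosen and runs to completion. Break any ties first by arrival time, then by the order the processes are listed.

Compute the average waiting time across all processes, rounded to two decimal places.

Schedule: | J1 0-4 | J3 4-10 | J5 10-17 | J2 17-28 | J4 28-37 | J6 37-45 |
Completion: J1=4  J2=28  J3=10  J4=37  J5=17  J6=45
Waiting times: J1=0, J2=17, J3=3, J4=27, J5=3, J6=30
Average waiting = (0+17+3+27+3+30) / 6 = 80/6 = 13.33

13.33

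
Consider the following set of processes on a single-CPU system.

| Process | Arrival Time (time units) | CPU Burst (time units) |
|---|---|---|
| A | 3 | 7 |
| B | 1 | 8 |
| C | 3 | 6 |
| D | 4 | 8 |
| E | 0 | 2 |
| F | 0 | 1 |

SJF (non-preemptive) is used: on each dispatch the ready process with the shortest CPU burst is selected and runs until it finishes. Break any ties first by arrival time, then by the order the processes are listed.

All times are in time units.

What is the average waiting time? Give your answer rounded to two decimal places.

Schedule: | F 0-1 | E 1-3 | C 3-9 | A 9-16 | B 16-24 | D 24-32 |
Completion: A=16  B=24  C=9  D=32  E=3  F=1
Waiting times: A=6, B=15, C=0, D=20, E=1, F=0
Average waiting = (6+15+0+20+1+0) / 6 = 42/6 = 7.00

7.00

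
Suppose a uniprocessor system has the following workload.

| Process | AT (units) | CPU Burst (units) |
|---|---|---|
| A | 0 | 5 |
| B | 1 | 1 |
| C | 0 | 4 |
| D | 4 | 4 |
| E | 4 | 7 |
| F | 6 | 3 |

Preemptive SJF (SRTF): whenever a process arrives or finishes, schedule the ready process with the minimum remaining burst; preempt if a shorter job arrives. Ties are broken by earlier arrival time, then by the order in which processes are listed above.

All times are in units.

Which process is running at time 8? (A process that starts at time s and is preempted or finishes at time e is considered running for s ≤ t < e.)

Timeline: | C 0-1 | B 1-2 | C 2-5 | D 5-9 | F 9-12 | A 12-17 | E 17-24 |
Completion: A=17  B=2  C=5  D=9  E=24  F=12
Turnaround (C−A): A=17  B=1  C=5  D=5  E=20  F=6

D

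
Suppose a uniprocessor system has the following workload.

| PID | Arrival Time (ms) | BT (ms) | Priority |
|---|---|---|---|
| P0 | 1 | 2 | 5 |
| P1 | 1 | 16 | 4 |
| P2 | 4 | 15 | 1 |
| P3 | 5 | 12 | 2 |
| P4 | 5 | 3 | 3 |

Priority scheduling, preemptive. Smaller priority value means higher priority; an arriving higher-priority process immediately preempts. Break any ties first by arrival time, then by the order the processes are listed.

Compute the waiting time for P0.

46

Schedule: | idle 0-1 | P1 1-4 | P2 4-19 | P3 19-31 | P4 31-34 | P1 34-47 | P0 47-49 |
Completion: P0=49  P1=47  P2=19  P3=31  P4=34
Turnaround (C−A): P0=48  P1=46  P2=15  P3=26  P4=29
Waiting(P0) = turnaround − burst = 48 − 2 = 46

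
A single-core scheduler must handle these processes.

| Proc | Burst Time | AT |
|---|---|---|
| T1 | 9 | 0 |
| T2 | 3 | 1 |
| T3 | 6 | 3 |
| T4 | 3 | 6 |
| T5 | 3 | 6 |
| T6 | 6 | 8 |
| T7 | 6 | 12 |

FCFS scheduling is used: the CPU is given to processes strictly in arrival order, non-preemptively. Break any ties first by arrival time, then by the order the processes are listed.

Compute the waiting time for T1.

Schedule: | T1 0-9 | T2 9-12 | T3 12-18 | T4 18-21 | T5 21-24 | T6 24-30 | T7 30-36 |
Completion: T1=9  T2=12  T3=18  T4=21  T5=24  T6=30  T7=36
Turnaround (C−A): T1=9  T2=11  T3=15  T4=15  T5=18  T6=22  T7=24
Waiting(T1) = turnaround − burst = 9 − 9 = 0

0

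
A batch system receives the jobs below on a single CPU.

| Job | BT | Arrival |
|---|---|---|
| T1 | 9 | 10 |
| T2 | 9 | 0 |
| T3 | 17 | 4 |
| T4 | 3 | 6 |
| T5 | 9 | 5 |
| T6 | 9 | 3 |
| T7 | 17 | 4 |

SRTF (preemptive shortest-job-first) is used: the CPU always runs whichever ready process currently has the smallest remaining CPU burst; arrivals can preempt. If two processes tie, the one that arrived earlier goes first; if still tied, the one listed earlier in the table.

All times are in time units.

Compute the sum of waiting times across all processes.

135

Gantt: | T2 0-9 | T4 9-12 | T6 12-21 | T5 21-30 | T1 30-39 | T3 39-56 | T7 56-73 |
Completion: T1=39  T2=9  T3=56  T4=12  T5=30  T6=21  T7=73
Turnaround (C−A): T1=29  T2=9  T3=52  T4=6  T5=25  T6=18  T7=69
Waiting = turnaround − burst: T1=20, T2=0, T3=35, T4=3, T5=16, T6=9, T7=52
Total waiting = 20 + 0 + 35 + 3 + 16 + 9 + 52 = 135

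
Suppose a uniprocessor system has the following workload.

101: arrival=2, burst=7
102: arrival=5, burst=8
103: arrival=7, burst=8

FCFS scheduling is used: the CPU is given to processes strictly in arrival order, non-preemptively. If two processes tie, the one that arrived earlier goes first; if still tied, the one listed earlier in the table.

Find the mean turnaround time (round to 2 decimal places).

Schedule: | idle 0-2 | 101 2-9 | 102 9-17 | 103 17-25 |
Completion: 101=9  102=17  103=25
Turnaround (C−A): 101=7  102=12  103=18
Turnaround times: 101=7, 102=12, 103=18
Average turnaround = (7+12+18) / 3 = 37/3 = 12.33

12.33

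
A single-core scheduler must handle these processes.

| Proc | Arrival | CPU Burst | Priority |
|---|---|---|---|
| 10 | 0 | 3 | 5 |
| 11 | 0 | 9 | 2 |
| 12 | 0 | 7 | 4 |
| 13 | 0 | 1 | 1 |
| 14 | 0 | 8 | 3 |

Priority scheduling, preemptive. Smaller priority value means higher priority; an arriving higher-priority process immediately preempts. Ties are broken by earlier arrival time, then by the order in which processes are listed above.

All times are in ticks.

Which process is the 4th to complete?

12

Gantt: | 13 0-1 | 11 1-10 | 14 10-18 | 12 18-25 | 10 25-28 |
Completion: 10=28  11=10  12=25  13=1  14=18
Turnaround (C−A): 10=28  11=10  12=25  13=1  14=18
Finish order: 13 → 11 → 14 → 12 → 10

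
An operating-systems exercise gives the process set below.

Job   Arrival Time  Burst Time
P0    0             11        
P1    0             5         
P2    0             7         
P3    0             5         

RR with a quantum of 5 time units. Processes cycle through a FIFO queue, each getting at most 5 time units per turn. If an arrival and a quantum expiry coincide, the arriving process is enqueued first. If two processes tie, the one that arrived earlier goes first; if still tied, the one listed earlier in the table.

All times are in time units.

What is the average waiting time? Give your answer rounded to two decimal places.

14.25

Gantt: | P0 0-5 | P1 5-10 | P2 10-15 | P3 15-20 | P0 20-25 | P2 25-27 | P0 27-28 |
Completion: P0=28  P1=10  P2=27  P3=20
Waiting times: P0=17, P1=5, P2=20, P3=15
Average waiting = (17+5+20+15) / 4 = 57/4 = 14.25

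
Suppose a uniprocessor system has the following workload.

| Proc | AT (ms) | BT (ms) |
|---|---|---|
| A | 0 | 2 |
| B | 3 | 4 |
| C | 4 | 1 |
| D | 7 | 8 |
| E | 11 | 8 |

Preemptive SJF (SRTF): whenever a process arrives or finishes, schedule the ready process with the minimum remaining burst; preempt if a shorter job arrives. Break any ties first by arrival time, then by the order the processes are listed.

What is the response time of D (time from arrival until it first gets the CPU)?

1

Schedule: | A 0-2 | idle 2-3 | B 3-4 | C 4-5 | B 5-8 | D 8-16 | E 16-24 |
Completion: A=2  B=8  C=5  D=16  E=24
Turnaround (C−A): A=2  B=5  C=1  D=9  E=13
Response(D) = first start − arrival = 8 − 7 = 1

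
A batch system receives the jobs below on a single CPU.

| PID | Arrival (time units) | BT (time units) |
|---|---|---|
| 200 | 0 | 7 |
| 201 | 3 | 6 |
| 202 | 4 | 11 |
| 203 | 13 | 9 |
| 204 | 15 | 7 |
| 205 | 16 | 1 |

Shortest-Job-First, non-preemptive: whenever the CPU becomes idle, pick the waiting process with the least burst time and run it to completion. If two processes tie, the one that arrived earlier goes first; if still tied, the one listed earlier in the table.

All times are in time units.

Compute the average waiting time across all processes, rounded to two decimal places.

7.33

Gantt: | 200 0-7 | 201 7-13 | 203 13-22 | 205 22-23 | 204 23-30 | 202 30-41 |
Completion: 200=7  201=13  202=41  203=22  204=30  205=23
Turnaround (C−A): 200=7  201=10  202=37  203=9  204=15  205=7
Waiting times: 200=0, 201=4, 202=26, 203=0, 204=8, 205=6
Average waiting = (0+4+26+0+8+6) / 6 = 44/6 = 7.33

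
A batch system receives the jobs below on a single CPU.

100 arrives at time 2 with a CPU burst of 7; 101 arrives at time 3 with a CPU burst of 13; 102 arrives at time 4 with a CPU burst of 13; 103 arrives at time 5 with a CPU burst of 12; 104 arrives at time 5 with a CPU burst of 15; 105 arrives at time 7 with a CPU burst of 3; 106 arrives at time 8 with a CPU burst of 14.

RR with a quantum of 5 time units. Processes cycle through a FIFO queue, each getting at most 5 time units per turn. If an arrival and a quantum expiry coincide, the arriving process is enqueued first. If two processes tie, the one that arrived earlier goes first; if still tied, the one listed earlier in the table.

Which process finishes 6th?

Timeline: | idle 0-2 | 100 2-7 | 101 7-12 | 102 12-17 | 103 17-22 | 104 22-27 | 105 27-30 | 100 30-32 | 106 32-37 | 101 37-42 | 102 42-47 | 103 47-52 | 104 52-57 | 106 57-62 | 101 62-65 | 102 65-68 | 103 68-70 | 104 70-75 | 106 75-79 |
Completion: 100=32  101=65  102=68  103=70  104=75  105=30  106=79
Finish order: 105 → 100 → 101 → 102 → 103 → 104 → 106

104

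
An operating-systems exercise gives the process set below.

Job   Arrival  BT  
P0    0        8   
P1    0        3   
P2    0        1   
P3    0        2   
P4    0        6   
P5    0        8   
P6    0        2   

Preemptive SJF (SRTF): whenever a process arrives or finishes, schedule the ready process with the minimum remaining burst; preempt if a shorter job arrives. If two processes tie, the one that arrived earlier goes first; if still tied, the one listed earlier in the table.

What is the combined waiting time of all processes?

53

Timeline: | P2 0-1 | P3 1-3 | P6 3-5 | P1 5-8 | P4 8-14 | P0 14-22 | P5 22-30 |
Completion: P0=22  P1=8  P2=1  P3=3  P4=14  P5=30  P6=5
Waiting = turnaround − burst: P0=14, P1=5, P2=0, P3=1, P4=8, P5=22, P6=3
Total waiting = 14 + 5 + 0 + 1 + 8 + 22 + 3 = 53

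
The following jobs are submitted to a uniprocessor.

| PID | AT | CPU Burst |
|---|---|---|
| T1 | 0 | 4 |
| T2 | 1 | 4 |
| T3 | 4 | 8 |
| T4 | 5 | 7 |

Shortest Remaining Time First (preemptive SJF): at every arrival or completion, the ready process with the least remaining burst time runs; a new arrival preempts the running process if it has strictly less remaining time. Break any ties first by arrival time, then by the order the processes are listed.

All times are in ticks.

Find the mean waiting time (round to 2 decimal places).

Timeline: | T1 0-4 | T2 4-8 | T4 8-15 | T3 15-23 |
Completion: T1=4  T2=8  T3=23  T4=15
Turnaround (C−A): T1=4  T2=7  T3=19  T4=10
Waiting times: T1=0, T2=3, T3=11, T4=3
Average waiting = (0+3+11+3) / 4 = 17/4 = 4.25

4.25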